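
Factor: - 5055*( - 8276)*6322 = 264482007960 =2^3*3^1*5^1 *29^1 *109^1*337^1*2069^1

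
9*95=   855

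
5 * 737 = 3685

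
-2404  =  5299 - 7703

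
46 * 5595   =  257370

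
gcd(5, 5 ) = 5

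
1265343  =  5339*237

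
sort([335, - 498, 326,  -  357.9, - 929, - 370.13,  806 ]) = [ - 929, - 498, - 370.13, - 357.9, 326, 335, 806]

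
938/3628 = 469/1814= 0.26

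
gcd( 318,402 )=6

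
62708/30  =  31354/15  =  2090.27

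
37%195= 37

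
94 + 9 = 103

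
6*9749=58494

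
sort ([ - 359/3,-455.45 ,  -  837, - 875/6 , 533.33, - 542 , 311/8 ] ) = [ - 837, - 542, - 455.45, - 875/6, - 359/3 , 311/8,533.33 ] 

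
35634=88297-52663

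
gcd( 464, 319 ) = 29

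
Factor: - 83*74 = -6142 = - 2^1 * 37^1*83^1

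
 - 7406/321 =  - 7406/321 = -  23.07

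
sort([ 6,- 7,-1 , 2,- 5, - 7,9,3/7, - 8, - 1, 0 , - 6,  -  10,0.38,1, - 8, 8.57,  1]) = [ - 10,-8, - 8, -7, - 7,-6, - 5, - 1, - 1,0,0.38,3/7,1,1,2, 6 , 8.57,9]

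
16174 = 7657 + 8517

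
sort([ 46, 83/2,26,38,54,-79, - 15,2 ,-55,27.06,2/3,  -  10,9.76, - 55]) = [-79,  -  55,-55,-15, - 10,2/3, 2,9.76,26, 27.06, 38, 83/2, 46,54 ]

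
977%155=47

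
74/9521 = 74/9521 = 0.01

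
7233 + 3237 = 10470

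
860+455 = 1315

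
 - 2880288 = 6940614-9820902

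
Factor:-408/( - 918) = 2^2*3^(-2) =4/9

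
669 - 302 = 367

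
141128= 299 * 472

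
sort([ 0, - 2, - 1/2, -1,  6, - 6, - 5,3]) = [ - 6, - 5,-2, - 1, -1/2, 0,  3,6]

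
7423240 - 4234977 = 3188263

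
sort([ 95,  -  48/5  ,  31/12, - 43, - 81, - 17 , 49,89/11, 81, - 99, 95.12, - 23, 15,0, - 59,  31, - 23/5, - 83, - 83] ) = [-99, - 83, - 83, - 81,-59, - 43, - 23, - 17 , - 48/5, - 23/5, 0, 31/12,  89/11,15, 31, 49,81, 95,95.12] 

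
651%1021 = 651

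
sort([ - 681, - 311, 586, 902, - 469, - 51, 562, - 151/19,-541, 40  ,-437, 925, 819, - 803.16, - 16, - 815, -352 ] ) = [ -815, - 803.16,  -  681, - 541,-469, - 437,-352,-311, - 51, - 16, - 151/19, 40, 562,586,819, 902, 925]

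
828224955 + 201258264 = 1029483219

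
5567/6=5567/6 = 927.83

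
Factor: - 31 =  -  31^1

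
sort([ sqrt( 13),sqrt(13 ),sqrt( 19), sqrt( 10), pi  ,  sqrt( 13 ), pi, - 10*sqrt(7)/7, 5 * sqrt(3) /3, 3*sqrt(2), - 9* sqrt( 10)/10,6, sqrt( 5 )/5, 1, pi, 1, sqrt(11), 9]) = [ - 10 * sqrt( 7)/7, - 9*sqrt (10) /10, sqrt( 5 )/5, 1 , 1,5*sqrt(3)/3, pi,pi, pi, sqrt(10) , sqrt(11), sqrt ( 13), sqrt (13 ), sqrt(13) , 3*sqrt(2),  sqrt(19),6, 9] 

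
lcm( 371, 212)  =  1484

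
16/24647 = 16/24647  =  0.00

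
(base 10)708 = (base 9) 866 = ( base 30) NI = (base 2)1011000100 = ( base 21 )1cf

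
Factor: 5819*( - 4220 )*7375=-181101827500 =-2^2 * 5^4*11^1*23^2*59^1*211^1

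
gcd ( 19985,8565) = 2855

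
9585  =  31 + 9554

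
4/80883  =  4/80883 = 0.00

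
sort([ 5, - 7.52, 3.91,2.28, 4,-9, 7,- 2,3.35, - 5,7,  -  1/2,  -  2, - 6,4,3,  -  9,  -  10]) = [ - 10, -9,-9, - 7.52,  -  6,  -  5, - 2,-2,  -  1/2,  2.28,3, 3.35, 3.91, 4,4,5,  7,7] 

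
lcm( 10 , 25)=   50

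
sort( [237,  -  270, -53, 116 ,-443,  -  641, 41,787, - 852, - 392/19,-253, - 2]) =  [-852,  -  641, - 443, - 270,  -  253, - 53, - 392/19,  -  2, 41,116,237,787]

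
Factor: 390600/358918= 2^2 * 3^2*5^2 * 827^( - 1 ) = 900/827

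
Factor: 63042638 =2^1*887^1*35537^1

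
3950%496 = 478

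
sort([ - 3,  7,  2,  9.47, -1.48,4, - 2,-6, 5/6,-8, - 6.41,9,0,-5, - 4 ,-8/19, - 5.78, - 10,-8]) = [ - 10,-8,  -  8,-6.41, - 6,  -  5.78,-5, - 4  , - 3,-2,-1.48,-8/19,0,5/6,2,4,  7, 9,  9.47]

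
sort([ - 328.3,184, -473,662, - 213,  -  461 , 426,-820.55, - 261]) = [  -  820.55, - 473,-461 , - 328.3 , - 261, - 213,  184, 426,662] 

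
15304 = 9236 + 6068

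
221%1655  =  221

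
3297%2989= 308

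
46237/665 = 46237/665 =69.53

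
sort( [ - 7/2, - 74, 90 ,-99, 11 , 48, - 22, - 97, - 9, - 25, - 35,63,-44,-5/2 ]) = [- 99,-97, - 74, - 44, - 35,  -  25, - 22, - 9,-7/2,  -  5/2, 11, 48,63,90 ] 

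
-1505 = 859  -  2364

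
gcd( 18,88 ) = 2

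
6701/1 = 6701 = 6701.00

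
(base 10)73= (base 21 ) 3a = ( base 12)61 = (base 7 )133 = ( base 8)111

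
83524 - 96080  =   - 12556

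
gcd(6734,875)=7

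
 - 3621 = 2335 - 5956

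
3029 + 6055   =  9084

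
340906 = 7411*46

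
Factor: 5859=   3^3*7^1* 31^1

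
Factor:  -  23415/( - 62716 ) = 2^( - 2 )*3^1*5^1 * 7^1*223^1*15679^( - 1 ) 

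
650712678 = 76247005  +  574465673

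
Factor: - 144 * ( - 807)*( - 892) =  - 103657536 = - 2^6*3^3 * 223^1*269^1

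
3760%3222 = 538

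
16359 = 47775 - 31416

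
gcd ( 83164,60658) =2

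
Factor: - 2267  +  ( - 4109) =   -  6376 = - 2^3 *797^1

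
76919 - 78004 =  - 1085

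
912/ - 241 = - 4 + 52/241= - 3.78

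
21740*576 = 12522240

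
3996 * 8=31968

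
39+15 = 54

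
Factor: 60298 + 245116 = 2^1 * 79^1*1933^1 = 305414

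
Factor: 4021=4021^1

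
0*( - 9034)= 0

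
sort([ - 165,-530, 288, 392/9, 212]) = [-530, - 165, 392/9, 212, 288]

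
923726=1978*467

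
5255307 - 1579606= 3675701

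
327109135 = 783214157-456105022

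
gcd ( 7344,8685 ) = 9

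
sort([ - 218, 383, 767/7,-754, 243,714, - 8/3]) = [ - 754, - 218, - 8/3,767/7,  243,383 , 714 ]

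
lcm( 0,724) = 0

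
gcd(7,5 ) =1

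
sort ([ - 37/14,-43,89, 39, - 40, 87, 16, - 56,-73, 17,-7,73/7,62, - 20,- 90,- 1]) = [ - 90,  -  73, - 56, - 43,  -  40,  -  20, - 7,  -  37/14, - 1,73/7, 16,17,39 , 62, 87, 89]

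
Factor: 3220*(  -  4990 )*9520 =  - 2^7 * 5^3*7^2*17^1*23^1*499^1= -  152965456000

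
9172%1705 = 647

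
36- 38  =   - 2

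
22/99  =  2/9 = 0.22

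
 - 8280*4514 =-37375920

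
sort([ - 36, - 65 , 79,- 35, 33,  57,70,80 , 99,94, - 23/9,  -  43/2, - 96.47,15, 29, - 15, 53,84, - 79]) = [ - 96.47 , - 79,  -  65 , - 36, - 35, - 43/2,-15,  -  23/9,15, 29,33,53, 57, 70,79,80,  84,94,99 ] 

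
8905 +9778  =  18683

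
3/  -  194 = -1  +  191/194 = - 0.02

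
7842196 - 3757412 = 4084784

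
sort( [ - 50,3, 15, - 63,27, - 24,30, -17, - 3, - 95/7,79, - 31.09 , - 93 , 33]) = [ - 93, - 63, - 50, - 31.09, - 24 , - 17, - 95/7, - 3, 3, 15 , 27,30 , 33,79]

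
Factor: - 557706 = -2^1*3^1*92951^1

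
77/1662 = 77/1662  =  0.05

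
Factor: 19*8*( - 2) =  - 2^4*19^1 = - 304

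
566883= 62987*9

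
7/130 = 7/130 = 0.05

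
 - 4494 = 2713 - 7207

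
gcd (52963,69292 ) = 1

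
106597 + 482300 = 588897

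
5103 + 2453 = 7556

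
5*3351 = 16755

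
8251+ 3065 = 11316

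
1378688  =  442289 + 936399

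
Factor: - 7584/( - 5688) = 4/3=2^2 * 3^(-1 )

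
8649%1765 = 1589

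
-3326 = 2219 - 5545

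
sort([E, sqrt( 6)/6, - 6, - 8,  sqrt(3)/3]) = [ - 8 ,-6,sqrt (6)/6,sqrt(3)/3,E]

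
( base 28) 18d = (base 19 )2fe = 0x3fd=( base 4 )33331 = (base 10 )1021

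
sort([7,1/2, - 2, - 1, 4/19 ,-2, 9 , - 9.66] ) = [ - 9.66, - 2, - 2, - 1, 4/19,1/2,7,  9 ]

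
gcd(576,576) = 576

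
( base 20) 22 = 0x2a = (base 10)42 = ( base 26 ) 1g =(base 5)132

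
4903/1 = 4903 = 4903.00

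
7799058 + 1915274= 9714332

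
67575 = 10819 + 56756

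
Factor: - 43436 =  - 2^2*10859^1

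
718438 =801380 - 82942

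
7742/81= 7742/81  =  95.58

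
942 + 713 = 1655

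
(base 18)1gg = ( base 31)k8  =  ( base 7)1555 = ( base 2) 1001110100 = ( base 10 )628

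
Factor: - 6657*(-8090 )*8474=456368371620 = 2^2*3^1*5^1*7^1*19^1 * 223^1*317^1*809^1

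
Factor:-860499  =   - 3^2*23^1*4157^1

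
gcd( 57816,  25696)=6424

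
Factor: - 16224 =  - 2^5*3^1*13^2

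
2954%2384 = 570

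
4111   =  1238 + 2873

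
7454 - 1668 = 5786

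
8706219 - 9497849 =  - 791630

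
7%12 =7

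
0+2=2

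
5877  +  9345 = 15222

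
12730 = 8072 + 4658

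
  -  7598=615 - 8213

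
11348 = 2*5674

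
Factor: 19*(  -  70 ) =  - 1330 = - 2^1*5^1*7^1*19^1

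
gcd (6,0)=6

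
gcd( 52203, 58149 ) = 3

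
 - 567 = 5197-5764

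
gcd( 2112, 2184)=24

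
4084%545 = 269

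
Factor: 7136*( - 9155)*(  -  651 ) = 42529882080 = 2^5*3^1*5^1 * 7^1*31^1*223^1*1831^1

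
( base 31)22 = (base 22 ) 2K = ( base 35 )1T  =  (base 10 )64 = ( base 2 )1000000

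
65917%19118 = 8563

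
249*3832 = 954168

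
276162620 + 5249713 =281412333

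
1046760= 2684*390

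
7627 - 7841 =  - 214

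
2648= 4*662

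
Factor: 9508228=2^2*41^1 * 57977^1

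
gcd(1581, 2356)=31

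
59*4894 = 288746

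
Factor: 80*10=800 = 2^5*5^2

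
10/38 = 5/19 = 0.26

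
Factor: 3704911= 7^1*529273^1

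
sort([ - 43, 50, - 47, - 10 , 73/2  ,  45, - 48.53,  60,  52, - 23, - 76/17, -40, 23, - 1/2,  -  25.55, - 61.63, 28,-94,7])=[  -  94 , - 61.63 , - 48.53, - 47, - 43, - 40,-25.55, - 23, - 10, - 76/17,- 1/2, 7 , 23, 28, 73/2, 45, 50, 52, 60] 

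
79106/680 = 116 + 113/340 =116.33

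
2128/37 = 2128/37 = 57.51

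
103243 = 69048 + 34195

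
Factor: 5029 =47^1*107^1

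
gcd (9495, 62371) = 1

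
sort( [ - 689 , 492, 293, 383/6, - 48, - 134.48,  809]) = [ - 689, - 134.48, - 48,383/6,  293,492,809 ]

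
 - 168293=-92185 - 76108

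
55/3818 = 55/3818 = 0.01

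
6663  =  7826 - 1163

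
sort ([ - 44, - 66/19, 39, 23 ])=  [ - 44, - 66/19 , 23,39 ] 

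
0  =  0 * 916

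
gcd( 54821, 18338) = 1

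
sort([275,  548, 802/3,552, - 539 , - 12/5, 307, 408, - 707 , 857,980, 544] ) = [  -  707, - 539, - 12/5,  802/3,  275,307, 408, 544,548, 552,  857,980 ]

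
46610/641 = 46610/641 = 72.71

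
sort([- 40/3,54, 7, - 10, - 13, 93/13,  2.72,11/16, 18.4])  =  [ - 40/3, - 13, - 10, 11/16, 2.72,7, 93/13,18.4, 54]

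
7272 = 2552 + 4720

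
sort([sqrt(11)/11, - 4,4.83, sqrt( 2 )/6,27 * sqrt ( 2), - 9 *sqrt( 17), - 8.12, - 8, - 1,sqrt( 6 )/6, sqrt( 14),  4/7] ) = [  -  9 * sqrt (17 ),  -  8.12, - 8, - 4, - 1,sqrt( 2) /6,sqrt( 11)/11,sqrt( 6)/6, 4/7,sqrt( 14),4.83,27*sqrt( 2) ] 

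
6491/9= 721  +  2/9 = 721.22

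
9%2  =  1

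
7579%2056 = 1411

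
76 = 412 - 336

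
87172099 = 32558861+54613238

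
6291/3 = 2097=2097.00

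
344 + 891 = 1235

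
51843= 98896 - 47053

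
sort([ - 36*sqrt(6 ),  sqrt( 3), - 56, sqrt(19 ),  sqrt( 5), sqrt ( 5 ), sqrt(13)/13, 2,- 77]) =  [ - 36*sqrt ( 6),  -  77, - 56,sqrt(13)/13, sqrt(3), 2  ,  sqrt(5),  sqrt (5),sqrt( 19 )]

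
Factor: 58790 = 2^1*5^1*5879^1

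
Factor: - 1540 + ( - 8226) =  - 2^1*19^1*257^1=-9766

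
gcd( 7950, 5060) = 10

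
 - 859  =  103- 962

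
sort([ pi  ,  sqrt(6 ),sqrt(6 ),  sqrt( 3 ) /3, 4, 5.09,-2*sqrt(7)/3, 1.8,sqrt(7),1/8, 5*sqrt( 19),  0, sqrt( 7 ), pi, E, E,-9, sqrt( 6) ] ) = [-9, - 2*sqrt( 7 )/3, 0, 1/8, sqrt( 3 ) /3, 1.8, sqrt(6 ),sqrt( 6) , sqrt( 6), sqrt(7 ),sqrt(7), E, E, pi , pi, 4,5.09, 5*sqrt (19) ]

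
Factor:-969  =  -3^1*17^1 * 19^1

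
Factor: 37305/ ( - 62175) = -3/5 = -3^1*5^ ( - 1)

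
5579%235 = 174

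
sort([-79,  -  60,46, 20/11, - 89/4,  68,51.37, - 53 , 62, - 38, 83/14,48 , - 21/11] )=[ - 79, - 60, - 53,-38, - 89/4, - 21/11, 20/11,  83/14,46,48, 51.37,  62,68] 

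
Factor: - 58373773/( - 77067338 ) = 2^( - 1)* 4919^1*11867^1*38533669^( - 1)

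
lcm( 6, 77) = 462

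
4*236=944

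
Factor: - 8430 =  - 2^1* 3^1*5^1*281^1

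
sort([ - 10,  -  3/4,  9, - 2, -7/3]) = [ - 10 , - 7/3 , - 2, - 3/4, 9]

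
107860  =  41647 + 66213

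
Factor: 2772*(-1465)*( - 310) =1258903800 = 2^3  *3^2  *5^2*7^1*11^1*31^1*293^1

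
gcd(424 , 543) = 1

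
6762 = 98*69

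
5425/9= 5425/9= 602.78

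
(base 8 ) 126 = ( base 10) 86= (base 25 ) 3B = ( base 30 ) 2q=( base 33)2k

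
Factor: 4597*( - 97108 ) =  - 2^2*11^1*2207^1*4597^1   =  - 446405476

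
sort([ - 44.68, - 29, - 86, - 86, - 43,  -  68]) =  [ - 86 , - 86,  -  68,- 44.68,-43, - 29]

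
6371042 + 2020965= 8392007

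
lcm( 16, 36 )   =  144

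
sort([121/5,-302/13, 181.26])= [-302/13,121/5,181.26]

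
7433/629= 11 + 514/629=   11.82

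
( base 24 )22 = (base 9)55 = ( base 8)62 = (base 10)50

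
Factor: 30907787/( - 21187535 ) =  - 5^( - 1 )*331^1*93377^1*4237507^( - 1)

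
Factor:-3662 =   -  2^1 * 1831^1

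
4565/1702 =2 + 1161/1702  =  2.68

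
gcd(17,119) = 17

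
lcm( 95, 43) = 4085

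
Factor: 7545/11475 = 503/765  =  3^( - 2 )*5^( - 1)*17^( - 1)*503^1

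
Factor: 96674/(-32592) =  - 2^( - 3 )*3^( - 1)*7^(  -  1 )*97^( - 1)*48337^1 = -48337/16296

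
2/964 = 1/482 =0.00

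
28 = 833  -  805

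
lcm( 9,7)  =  63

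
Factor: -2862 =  - 2^1*3^3*53^1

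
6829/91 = 6829/91 = 75.04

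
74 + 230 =304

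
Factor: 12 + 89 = 101 = 101^1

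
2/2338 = 1/1169 = 0.00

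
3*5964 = 17892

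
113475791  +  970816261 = 1084292052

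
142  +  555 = 697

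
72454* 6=434724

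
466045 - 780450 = - 314405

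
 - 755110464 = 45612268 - 800722732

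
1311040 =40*32776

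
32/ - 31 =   -  32/31 = -1.03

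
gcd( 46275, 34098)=3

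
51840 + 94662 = 146502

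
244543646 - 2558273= 241985373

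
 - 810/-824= 405/412  =  0.98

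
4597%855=322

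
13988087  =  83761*167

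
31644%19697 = 11947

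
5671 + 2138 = 7809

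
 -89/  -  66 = 1 + 23/66 = 1.35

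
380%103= 71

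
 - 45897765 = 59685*( - 769)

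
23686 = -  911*(  -  26)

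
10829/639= 10829/639 = 16.95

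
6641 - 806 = 5835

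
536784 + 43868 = 580652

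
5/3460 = 1/692 = 0.00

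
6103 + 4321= 10424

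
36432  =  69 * 528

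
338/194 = 1 + 72/97 = 1.74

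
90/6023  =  90/6023= 0.01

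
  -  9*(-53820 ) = 484380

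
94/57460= 47/28730 = 0.00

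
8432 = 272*31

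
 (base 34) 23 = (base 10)71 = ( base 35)21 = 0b1000111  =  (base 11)65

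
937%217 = 69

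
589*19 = 11191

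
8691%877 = 798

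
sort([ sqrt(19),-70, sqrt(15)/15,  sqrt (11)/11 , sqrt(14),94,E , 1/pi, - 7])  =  [ -70 , - 7,sqrt( 15 ) /15,sqrt(11) /11,1/pi,E,sqrt(14),sqrt( 19),94 ] 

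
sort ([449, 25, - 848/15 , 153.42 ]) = [- 848/15, 25, 153.42, 449] 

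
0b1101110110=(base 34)q2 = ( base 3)1012211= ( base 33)QS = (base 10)886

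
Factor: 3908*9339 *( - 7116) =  - 259711314192 = - 2^4*3^2*11^1*283^1*593^1*977^1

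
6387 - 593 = 5794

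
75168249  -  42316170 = 32852079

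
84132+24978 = 109110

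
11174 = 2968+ 8206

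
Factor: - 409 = -409^1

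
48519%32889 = 15630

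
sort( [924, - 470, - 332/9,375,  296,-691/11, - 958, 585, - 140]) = [ - 958, -470,- 140, - 691/11, - 332/9,  296,375 , 585,924 ]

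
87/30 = 2 + 9/10 = 2.90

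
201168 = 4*50292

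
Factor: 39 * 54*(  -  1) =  - 2^1*3^4*13^1 = - 2106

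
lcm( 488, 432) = 26352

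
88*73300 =6450400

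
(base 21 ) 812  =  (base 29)46d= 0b110111011111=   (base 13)1802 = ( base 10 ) 3551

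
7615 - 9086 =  -1471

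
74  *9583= 709142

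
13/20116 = 13/20116 = 0.00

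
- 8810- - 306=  - 8504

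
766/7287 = 766/7287 = 0.11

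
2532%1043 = 446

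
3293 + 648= 3941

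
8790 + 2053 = 10843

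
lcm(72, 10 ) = 360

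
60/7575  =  4/505 = 0.01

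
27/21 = 9/7 = 1.29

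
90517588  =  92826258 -2308670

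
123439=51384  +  72055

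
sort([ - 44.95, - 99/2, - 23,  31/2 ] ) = [ - 99/2, - 44.95, - 23, 31/2]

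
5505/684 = 8 + 11/228=8.05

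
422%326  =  96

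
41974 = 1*41974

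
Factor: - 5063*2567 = -17^1*61^1*83^1*151^1  =  -12996721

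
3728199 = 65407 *57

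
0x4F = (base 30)2J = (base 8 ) 117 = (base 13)61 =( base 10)79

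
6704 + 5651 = 12355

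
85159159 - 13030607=72128552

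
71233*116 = 8263028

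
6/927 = 2/309 = 0.01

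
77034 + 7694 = 84728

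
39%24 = 15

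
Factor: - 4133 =-4133^1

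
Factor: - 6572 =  - 2^2*31^1*53^1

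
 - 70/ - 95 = 14/19 =0.74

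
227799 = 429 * 531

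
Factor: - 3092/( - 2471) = 2^2*7^( - 1)*353^( - 1 )*773^1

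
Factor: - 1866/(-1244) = 3/2 = 2^(-1)*3^1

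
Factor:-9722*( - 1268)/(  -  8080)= - 1540937/1010 = -2^( - 1 )*5^( - 1) * 101^( - 1 )  *  317^1 * 4861^1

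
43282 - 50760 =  - 7478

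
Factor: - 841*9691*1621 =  - 13211362351 =-11^1*29^2*881^1*1621^1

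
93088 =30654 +62434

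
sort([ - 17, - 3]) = [ - 17,-3 ] 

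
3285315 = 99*33185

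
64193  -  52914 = 11279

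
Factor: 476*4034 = 2^3 * 7^1*17^1*2017^1 = 1920184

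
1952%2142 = 1952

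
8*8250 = 66000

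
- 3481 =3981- 7462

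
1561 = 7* 223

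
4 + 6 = 10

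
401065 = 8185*49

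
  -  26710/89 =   -  301+79/89 = - 300.11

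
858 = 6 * 143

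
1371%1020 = 351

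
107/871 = 107/871 =0.12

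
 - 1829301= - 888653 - 940648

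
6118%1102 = 608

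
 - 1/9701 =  - 1 + 9700/9701 = - 0.00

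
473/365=1 + 108/365=1.30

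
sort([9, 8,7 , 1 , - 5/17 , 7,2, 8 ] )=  [ - 5/17,1, 2,7,7 , 8 , 8,9 ] 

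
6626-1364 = 5262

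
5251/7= 5251/7 = 750.14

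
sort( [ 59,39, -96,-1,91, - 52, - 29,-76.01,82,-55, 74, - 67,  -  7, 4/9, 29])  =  [  -  96, - 76.01, - 67  , - 55,  -  52, - 29, - 7, - 1,4/9,29, 39,59,74,82,91 ] 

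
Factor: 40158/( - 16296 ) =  - 2^(-2 ) * 3^1 * 7^ (  -  1)*23^1 = - 69/28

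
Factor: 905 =5^1*181^1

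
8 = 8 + 0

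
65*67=4355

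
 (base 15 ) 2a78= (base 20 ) 12fd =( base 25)eed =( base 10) 9113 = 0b10001110011001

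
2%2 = 0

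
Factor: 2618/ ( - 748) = -7/2 =- 2^(  -  1)*7^1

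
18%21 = 18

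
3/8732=3/8732  =  0.00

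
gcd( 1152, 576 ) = 576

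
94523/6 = 15753 + 5/6= 15753.83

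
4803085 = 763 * 6295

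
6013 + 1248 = 7261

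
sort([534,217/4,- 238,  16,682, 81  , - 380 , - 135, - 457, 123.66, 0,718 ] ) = [ - 457  , - 380,-238,-135,0,16, 217/4,81,123.66,534,682, 718] 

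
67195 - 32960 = 34235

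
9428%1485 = 518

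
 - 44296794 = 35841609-80138403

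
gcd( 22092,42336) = 84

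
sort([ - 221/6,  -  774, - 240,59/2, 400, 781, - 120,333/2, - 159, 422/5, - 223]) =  [ - 774, - 240, - 223,-159, - 120, - 221/6,59/2, 422/5  ,  333/2,  400, 781] 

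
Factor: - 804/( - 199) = 2^2*3^1*67^1*199^( - 1) 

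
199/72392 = 199/72392 = 0.00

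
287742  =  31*9282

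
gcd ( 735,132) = 3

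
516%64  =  4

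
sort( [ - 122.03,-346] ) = [ - 346,  -  122.03 ]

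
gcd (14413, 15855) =7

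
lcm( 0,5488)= 0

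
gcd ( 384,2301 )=3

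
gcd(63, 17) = 1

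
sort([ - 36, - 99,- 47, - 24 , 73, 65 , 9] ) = [-99, - 47, - 36, - 24, 9, 65, 73 ]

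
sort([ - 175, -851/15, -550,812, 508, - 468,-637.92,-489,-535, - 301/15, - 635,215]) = [ - 637.92, - 635, - 550,  -  535, - 489  ,-468, - 175 , - 851/15,-301/15,215, 508, 812] 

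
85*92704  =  7879840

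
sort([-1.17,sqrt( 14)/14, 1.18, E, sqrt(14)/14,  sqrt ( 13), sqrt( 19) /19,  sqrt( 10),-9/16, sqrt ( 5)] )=[ - 1.17,-9/16,sqrt( 19)/19, sqrt(14)/14, sqrt( 14 ) /14, 1.18, sqrt( 5), E, sqrt( 10), sqrt( 13) ]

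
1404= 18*78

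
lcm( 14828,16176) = 177936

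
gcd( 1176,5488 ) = 392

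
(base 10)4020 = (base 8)7664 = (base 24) 6NC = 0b111110110100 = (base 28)53g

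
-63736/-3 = 63736/3 =21245.33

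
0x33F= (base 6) 3503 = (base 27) 13L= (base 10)831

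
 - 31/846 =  - 31/846 = - 0.04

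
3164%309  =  74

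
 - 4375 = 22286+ - 26661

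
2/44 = 1/22 = 0.05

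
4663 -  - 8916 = 13579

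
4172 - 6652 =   -  2480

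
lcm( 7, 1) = 7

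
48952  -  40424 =8528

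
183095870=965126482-782030612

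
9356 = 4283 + 5073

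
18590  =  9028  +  9562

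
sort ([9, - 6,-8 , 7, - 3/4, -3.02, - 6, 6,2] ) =[ - 8, - 6,  -  6, - 3.02, - 3/4,2, 6,7, 9] 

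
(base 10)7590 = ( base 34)6J8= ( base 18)157C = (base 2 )1110110100110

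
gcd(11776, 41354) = 46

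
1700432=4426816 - 2726384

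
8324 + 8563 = 16887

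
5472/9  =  608 = 608.00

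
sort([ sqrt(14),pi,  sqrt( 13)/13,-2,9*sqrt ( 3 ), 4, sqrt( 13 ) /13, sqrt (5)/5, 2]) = [  -  2, sqrt (13 )/13, sqrt(13)/13, sqrt( 5 ) /5,  2,pi, sqrt ( 14),4, 9*sqrt( 3) ] 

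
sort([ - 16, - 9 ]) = [ -16, - 9] 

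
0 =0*4378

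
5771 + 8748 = 14519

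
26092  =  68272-42180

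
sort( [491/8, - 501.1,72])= [ - 501.1,491/8, 72 ]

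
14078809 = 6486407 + 7592402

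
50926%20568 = 9790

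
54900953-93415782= - 38514829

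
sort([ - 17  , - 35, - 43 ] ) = [ - 43,-35, - 17] 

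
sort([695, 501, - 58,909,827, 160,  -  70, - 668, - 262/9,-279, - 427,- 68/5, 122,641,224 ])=[ - 668, - 427, - 279, -70, - 58,- 262/9,  -  68/5,122,160,224,501,641,695, 827, 909 ]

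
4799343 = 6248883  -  1449540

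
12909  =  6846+6063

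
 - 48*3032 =-145536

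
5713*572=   3267836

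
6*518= 3108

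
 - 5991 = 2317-8308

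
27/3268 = 27/3268=0.01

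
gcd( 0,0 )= 0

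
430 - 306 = 124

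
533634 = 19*28086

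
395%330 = 65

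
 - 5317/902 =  - 5317/902 =- 5.89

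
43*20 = 860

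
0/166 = 0 = 0.00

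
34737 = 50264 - 15527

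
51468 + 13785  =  65253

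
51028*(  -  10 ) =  - 510280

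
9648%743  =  732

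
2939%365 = 19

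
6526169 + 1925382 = 8451551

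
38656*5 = 193280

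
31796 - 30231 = 1565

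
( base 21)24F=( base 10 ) 981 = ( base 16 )3D5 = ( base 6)4313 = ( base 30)12L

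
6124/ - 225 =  - 28+176/225 = - 27.22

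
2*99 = 198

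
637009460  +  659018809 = 1296028269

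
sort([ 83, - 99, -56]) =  [ - 99, - 56,83]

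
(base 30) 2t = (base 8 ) 131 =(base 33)2N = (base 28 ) 35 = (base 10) 89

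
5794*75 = 434550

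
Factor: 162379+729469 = 2^3*23^1*37^1 * 131^1 = 891848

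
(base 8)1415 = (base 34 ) MX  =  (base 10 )781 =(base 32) OD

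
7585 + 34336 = 41921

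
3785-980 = 2805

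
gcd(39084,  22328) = 4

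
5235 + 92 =5327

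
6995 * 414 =2895930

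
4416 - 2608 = 1808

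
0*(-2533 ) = 0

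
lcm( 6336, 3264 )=107712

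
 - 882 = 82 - 964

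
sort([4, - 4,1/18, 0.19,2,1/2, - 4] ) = [ - 4, - 4,1/18,0.19,1/2,2,4] 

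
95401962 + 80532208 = 175934170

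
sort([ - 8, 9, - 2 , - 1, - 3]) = [ - 8, - 3, - 2, - 1, 9 ] 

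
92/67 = 92/67= 1.37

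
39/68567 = 39/68567 = 0.00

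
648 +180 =828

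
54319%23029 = 8261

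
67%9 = 4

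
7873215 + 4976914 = 12850129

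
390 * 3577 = 1395030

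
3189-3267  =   - 78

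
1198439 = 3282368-2083929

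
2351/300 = 2351/300=7.84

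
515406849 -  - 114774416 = 630181265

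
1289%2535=1289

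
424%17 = 16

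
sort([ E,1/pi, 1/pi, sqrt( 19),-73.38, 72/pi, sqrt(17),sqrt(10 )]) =[ - 73.38, 1/pi, 1/pi, E,sqrt( 10 ), sqrt(17),sqrt(19 ), 72/pi] 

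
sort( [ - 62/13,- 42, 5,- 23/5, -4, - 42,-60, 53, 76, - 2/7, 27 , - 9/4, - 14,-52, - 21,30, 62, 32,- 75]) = [ - 75,- 60,-52,-42,  -  42, - 21, - 14 , -62/13,  -  23/5, - 4, - 9/4,-2/7,5,27,  30,32 , 53,62 , 76]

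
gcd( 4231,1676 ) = 1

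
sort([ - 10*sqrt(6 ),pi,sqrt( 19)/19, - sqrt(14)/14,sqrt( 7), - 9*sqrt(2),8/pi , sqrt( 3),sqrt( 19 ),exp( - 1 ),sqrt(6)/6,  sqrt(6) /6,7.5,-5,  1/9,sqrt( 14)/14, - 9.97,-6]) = [ - 10*sqrt(6 ), - 9*sqrt( 2), - 9.97, -6, - 5, -sqrt(14)/14,1/9, sqrt ( 19)/19,sqrt(14)/14,exp(-1), sqrt ( 6 ) /6 , sqrt(6) /6,sqrt( 3 ),8/pi, sqrt(7),pi,sqrt( 19 ),  7.5]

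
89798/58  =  1548 + 7/29 = 1548.24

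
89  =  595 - 506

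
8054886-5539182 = 2515704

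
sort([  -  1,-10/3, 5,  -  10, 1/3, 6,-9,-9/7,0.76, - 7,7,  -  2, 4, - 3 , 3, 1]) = [ - 10,- 9  , - 7,-10/3,-3,-2,  -  9/7, - 1,1/3,  0.76, 1,3,4,5,  6,7]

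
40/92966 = 20/46483  =  0.00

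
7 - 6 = 1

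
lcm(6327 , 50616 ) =50616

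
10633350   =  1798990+8834360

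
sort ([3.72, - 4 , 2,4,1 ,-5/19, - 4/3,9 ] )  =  [ - 4,-4/3, - 5/19,1, 2,3.72, 4,9 ] 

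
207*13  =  2691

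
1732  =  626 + 1106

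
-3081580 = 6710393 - 9791973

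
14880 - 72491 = -57611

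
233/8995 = 233/8995 = 0.03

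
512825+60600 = 573425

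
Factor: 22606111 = 11^1*2055101^1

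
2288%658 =314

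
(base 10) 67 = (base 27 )2d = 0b1000011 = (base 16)43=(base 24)2j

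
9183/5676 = 1+1169/1892 = 1.62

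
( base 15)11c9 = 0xecd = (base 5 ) 110124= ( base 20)999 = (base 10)3789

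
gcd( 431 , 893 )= 1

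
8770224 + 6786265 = 15556489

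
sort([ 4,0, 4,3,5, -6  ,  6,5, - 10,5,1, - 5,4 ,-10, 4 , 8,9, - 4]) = [ - 10, - 10  , - 6, - 5, - 4,  0,1,3,4,4,4,4,5,5, 5,6, 8, 9] 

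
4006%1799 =408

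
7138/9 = 7138/9 = 793.11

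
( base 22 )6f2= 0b110010100100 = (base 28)43g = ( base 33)2W2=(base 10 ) 3236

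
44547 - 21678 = 22869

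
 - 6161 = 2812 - 8973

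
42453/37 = 1147+14/37 =1147.38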